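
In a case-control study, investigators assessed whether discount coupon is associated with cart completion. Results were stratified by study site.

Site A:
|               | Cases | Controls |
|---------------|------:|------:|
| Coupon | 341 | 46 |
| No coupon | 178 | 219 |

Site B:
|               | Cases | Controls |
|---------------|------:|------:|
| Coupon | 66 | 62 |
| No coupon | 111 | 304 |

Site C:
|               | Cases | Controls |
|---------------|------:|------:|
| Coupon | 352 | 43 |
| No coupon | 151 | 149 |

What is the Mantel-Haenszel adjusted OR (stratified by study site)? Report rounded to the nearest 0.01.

OR_MH = Σ(aᵢdᵢ/nᵢ) / Σ(bᵢcᵢ/nᵢ), where nᵢ is the stratum total.
Stratum 1 (Site A): n = 784; a·d/n = 341·219/784 = 95.2538; b·c/n = 46·178/784 = 10.4439
Stratum 2 (Site B): n = 543; a·d/n = 66·304/543 = 36.9503; b·c/n = 62·111/543 = 12.6740
Stratum 3 (Site C): n = 695; a·d/n = 352·149/695 = 75.4647; b·c/n = 43·151/695 = 9.3424
OR_MH = (95.2538 + 36.9503 + 75.4647) / (10.4439 + 12.6740 + 9.3424) = 207.6689 / 32.4604 = 6.39761

6.40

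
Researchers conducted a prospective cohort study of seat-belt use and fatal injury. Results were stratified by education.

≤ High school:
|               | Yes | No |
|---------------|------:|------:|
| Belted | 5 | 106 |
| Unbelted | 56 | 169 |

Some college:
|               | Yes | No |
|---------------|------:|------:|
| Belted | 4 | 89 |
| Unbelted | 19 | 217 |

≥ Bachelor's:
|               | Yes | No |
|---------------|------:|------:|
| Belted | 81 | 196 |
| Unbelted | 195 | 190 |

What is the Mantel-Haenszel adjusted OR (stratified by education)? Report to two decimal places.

OR_MH = Σ(aᵢdᵢ/nᵢ) / Σ(bᵢcᵢ/nᵢ), where nᵢ is the stratum total.
Stratum 1 (≤ High school): n = 336; a·d/n = 5·169/336 = 2.5149; b·c/n = 106·56/336 = 17.6667
Stratum 2 (Some college): n = 329; a·d/n = 4·217/329 = 2.6383; b·c/n = 89·19/329 = 5.1398
Stratum 3 (≥ Bachelor's): n = 662; a·d/n = 81·190/662 = 23.2477; b·c/n = 196·195/662 = 57.7341
OR_MH = (2.5149 + 2.6383 + 23.2477) / (17.6667 + 5.1398 + 57.7341) = 28.4009 / 80.5406 = 0.35263

0.35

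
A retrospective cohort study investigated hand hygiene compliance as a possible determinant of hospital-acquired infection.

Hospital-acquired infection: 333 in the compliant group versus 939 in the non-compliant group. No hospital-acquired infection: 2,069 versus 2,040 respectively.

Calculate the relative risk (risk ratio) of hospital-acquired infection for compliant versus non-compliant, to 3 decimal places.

0.440

From the description: a = 333, b = 2069, c = 939, d = 2040.
Risk in exposed = 333/2402 = 0.13863; risk in unexposed = 939/2979 = 0.31521.
RR = 0.13863 / 0.31521 = 0.43982
The risk is 56% lower among the exposed than among the unexposed.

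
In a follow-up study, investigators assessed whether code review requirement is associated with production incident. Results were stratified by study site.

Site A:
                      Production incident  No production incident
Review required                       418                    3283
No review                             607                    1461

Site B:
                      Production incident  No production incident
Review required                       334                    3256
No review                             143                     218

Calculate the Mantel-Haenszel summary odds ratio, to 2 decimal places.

0.27

OR_MH = Σ(aᵢdᵢ/nᵢ) / Σ(bᵢcᵢ/nᵢ), where nᵢ is the stratum total.
Stratum 1 (Site A): n = 5769; a·d/n = 418·1461/5769 = 105.8586; b·c/n = 3283·607/5769 = 345.4292
Stratum 2 (Site B): n = 3951; a·d/n = 334·218/3951 = 18.4288; b·c/n = 3256·143/3951 = 117.8456
OR_MH = (105.8586 + 18.4288) / (345.4292 + 117.8456) = 124.2873 / 463.2748 = 0.26828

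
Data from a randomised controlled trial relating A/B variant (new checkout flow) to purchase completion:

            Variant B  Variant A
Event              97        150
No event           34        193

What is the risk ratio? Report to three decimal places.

1.693

Reading the table with exposure as columns: a = 97 (Variant B, case), b = 34 (Variant B, non-case), c = 150 (Variant A, case), d = 193.
Risk in exposed = 97/131 = 0.74046; risk in unexposed = 150/343 = 0.43732.
RR = 0.74046 / 0.43732 = 1.69318
The risk among the exposed is 1.69 times that among the unexposed.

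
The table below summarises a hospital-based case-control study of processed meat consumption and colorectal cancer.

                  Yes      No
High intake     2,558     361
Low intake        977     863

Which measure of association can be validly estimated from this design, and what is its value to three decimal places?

Cells: a = 2558, b = 361, c = 977, d = 863.
This is a hospital-based case-control study: participants were sampled on outcome status, so risks in the source population cannot be estimated directly — relative risk is not valid here. The odds ratio is the appropriate measure.
OR = (a·d)/(b·c) = (2558 × 863) / (361 × 977) = 2207554 / 352697 = 6.25907

6.259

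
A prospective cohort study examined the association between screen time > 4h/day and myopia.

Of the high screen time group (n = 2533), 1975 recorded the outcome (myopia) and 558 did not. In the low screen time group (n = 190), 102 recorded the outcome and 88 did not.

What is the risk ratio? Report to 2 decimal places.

1.45

From the description: a = 1975, b = 558, c = 102, d = 88.
Risk in exposed = 1975/2533 = 0.77971; risk in unexposed = 102/190 = 0.53684.
RR = 0.77971 / 0.53684 = 1.45240
The risk among the exposed is 1.45 times that among the unexposed.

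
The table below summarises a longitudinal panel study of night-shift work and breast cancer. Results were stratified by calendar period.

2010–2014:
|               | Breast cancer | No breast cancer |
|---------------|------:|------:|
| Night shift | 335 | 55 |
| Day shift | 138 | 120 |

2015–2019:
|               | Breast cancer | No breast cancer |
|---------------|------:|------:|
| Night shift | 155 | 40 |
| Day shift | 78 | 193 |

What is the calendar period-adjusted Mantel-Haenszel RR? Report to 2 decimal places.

1.93

RR_MH = Σ(aᵢ·n₀ᵢ/nᵢ) / Σ(cᵢ·n₁ᵢ/nᵢ), with n₁ᵢ = aᵢ+bᵢ (exposed), n₀ᵢ = cᵢ+dᵢ (unexposed), nᵢ = n₁ᵢ+n₀ᵢ.
Stratum 1 (2010–2014): n₁ = 390, n₀ = 258, n = 648; a·n₀/n = 335·258/648 = 133.3796; c·n₁/n = 138·390/648 = 83.0556
Stratum 2 (2015–2019): n₁ = 195, n₀ = 271, n = 466; a·n₀/n = 155·271/466 = 90.1395; c·n₁/n = 78·195/466 = 32.6395
RR_MH = (133.3796 + 90.1395) / (83.0556 + 32.6395) = 223.5191 / 115.6950 = 1.93197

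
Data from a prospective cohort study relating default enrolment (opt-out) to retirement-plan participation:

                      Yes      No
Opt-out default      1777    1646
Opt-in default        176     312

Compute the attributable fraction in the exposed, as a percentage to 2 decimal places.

Cells: a = 1777, b = 1646, c = 176, d = 312.
Risk in exposed = 1777/3423 = 0.51914; risk in unexposed = 176/488 = 0.36066.
RR = 0.51914/0.36066 = 1.43942
AR% = (RR − 1)/RR × 100 = (1.43942 − 1)/1.43942 × 100 = 30.5276%

30.53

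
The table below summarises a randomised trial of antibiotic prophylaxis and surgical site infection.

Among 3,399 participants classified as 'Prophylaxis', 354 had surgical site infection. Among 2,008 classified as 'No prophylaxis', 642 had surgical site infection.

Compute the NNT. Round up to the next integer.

Risk in treated group = 354/3399 = 0.10415; risk in control = 642/2008 = 0.31972.
Absolute risk reduction = 0.31972 − 0.10415 = 0.21557
NNT = 1 / ARR = 1 / 0.21557 = 4.639 → round up → 5

5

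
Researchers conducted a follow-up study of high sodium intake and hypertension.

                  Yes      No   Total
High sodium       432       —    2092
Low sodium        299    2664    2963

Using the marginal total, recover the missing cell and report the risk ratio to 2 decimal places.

The missing cell is in the exposed row: 2092 − 432 = 1660.
So a = 432, b = 1660, c = 299, d = 2664.
RR = [a/(a+b)] / [c/(c+d)] = (432/2092) / (299/2963) = 0.20650/0.10091 = 2.04636

2.05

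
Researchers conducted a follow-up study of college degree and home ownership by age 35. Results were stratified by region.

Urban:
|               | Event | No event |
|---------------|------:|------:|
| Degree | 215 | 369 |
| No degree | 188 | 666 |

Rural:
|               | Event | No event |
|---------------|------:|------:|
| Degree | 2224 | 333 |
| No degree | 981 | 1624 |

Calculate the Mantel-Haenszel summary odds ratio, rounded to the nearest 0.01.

OR_MH = Σ(aᵢdᵢ/nᵢ) / Σ(bᵢcᵢ/nᵢ), where nᵢ is the stratum total.
Stratum 1 (Urban): n = 1438; a·d/n = 215·666/1438 = 99.5758; b·c/n = 369·188/1438 = 48.2420
Stratum 2 (Rural): n = 5162; a·d/n = 2224·1624/5162 = 699.6854; b·c/n = 333·981/5162 = 63.2842
OR_MH = (99.5758 + 699.6854) / (48.2420 + 63.2842) = 799.2612 / 111.5262 = 7.16658

7.17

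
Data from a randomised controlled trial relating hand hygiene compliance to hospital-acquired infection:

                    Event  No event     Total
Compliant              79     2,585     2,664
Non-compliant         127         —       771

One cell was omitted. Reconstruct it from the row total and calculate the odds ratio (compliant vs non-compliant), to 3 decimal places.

0.155

The missing cell is in the unexposed row: 771 − 127 = 644.
So a = 79, b = 2585, c = 127, d = 644.
OR = (a·d)/(b·c) = (79 × 644) / (2585 × 127) = 50876 / 328295 = 0.15497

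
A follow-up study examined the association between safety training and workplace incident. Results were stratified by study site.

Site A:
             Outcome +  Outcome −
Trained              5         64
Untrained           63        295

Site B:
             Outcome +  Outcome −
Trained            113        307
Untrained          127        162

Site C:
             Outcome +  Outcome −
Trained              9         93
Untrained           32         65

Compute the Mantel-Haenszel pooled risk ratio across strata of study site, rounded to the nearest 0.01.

RR_MH = Σ(aᵢ·n₀ᵢ/nᵢ) / Σ(cᵢ·n₁ᵢ/nᵢ), with n₁ᵢ = aᵢ+bᵢ (exposed), n₀ᵢ = cᵢ+dᵢ (unexposed), nᵢ = n₁ᵢ+n₀ᵢ.
Stratum 1 (Site A): n₁ = 69, n₀ = 358, n = 427; a·n₀/n = 5·358/427 = 4.1920; c·n₁/n = 63·69/427 = 10.1803
Stratum 2 (Site B): n₁ = 420, n₀ = 289, n = 709; a·n₀/n = 113·289/709 = 46.0606; c·n₁/n = 127·420/709 = 75.2327
Stratum 3 (Site C): n₁ = 102, n₀ = 97, n = 199; a·n₀/n = 9·97/199 = 4.3869; c·n₁/n = 32·102/199 = 16.4020
RR_MH = (4.1920 + 46.0606 + 4.3869) / (10.1803 + 75.2327 + 16.4020) = 54.6396 / 101.8151 = 0.53666

0.54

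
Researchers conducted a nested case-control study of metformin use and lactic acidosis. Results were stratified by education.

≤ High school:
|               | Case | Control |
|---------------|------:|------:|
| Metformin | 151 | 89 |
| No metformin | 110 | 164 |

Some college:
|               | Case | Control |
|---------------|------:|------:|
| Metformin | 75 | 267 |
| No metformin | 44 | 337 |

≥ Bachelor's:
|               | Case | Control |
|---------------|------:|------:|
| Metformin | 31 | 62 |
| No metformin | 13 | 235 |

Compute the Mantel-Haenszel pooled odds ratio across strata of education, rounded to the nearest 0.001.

2.775

OR_MH = Σ(aᵢdᵢ/nᵢ) / Σ(bᵢcᵢ/nᵢ), where nᵢ is the stratum total.
Stratum 1 (≤ High school): n = 514; a·d/n = 151·164/514 = 48.1790; b·c/n = 89·110/514 = 19.0467
Stratum 2 (Some college): n = 723; a·d/n = 75·337/723 = 34.9585; b·c/n = 267·44/723 = 16.2490
Stratum 3 (≥ Bachelor's): n = 341; a·d/n = 31·235/341 = 21.3636; b·c/n = 62·13/341 = 2.3636
OR_MH = (48.1790 + 34.9585 + 21.3636) / (19.0467 + 16.2490 + 2.3636) = 104.5011 / 37.6593 = 2.77491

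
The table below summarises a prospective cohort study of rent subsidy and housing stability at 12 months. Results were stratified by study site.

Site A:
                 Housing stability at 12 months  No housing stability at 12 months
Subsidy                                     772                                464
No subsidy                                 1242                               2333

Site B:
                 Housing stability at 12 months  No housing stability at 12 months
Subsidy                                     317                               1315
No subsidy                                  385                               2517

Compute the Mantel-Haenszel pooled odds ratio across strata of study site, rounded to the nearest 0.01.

2.38

OR_MH = Σ(aᵢdᵢ/nᵢ) / Σ(bᵢcᵢ/nᵢ), where nᵢ is the stratum total.
Stratum 1 (Site A): n = 4811; a·d/n = 772·2333/4811 = 374.3662; b·c/n = 464·1242/4811 = 119.7855
Stratum 2 (Site B): n = 4534; a·d/n = 317·2517/4534 = 175.9790; b·c/n = 1315·385/4534 = 111.6619
OR_MH = (374.3662 + 175.9790) / (119.7855 + 111.6619) = 550.3453 / 231.4474 = 2.37784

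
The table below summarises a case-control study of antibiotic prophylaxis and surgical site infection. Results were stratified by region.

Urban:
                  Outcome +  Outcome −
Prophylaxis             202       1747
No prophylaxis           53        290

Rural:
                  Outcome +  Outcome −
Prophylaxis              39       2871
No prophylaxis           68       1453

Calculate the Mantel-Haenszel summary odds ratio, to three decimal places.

0.454

OR_MH = Σ(aᵢdᵢ/nᵢ) / Σ(bᵢcᵢ/nᵢ), where nᵢ is the stratum total.
Stratum 1 (Urban): n = 2292; a·d/n = 202·290/2292 = 25.5585; b·c/n = 1747·53/2292 = 40.3975
Stratum 2 (Rural): n = 4431; a·d/n = 39·1453/4431 = 12.7888; b·c/n = 2871·68/4431 = 44.0596
OR_MH = (25.5585 + 12.7888) / (40.3975 + 44.0596) = 38.3472 / 84.4570 = 0.45404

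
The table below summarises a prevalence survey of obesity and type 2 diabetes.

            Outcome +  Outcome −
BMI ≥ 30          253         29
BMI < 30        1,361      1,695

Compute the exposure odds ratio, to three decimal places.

10.865

Cells: a = 253, b = 29, c = 1361, d = 1695.
OR = (a·d)/(b·c) = (253 × 1695) / (29 × 1361) = 428835 / 39469 = 10.86511
The odds of type 2 diabetes are about 10.87 times as high in the bmi ≥ 30 group.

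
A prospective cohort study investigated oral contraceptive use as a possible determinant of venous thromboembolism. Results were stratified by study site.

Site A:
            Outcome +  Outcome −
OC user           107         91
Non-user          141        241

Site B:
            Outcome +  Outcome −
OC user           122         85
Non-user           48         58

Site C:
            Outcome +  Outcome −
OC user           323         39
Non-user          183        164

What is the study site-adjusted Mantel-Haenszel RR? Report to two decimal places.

RR_MH = Σ(aᵢ·n₀ᵢ/nᵢ) / Σ(cᵢ·n₁ᵢ/nᵢ), with n₁ᵢ = aᵢ+bᵢ (exposed), n₀ᵢ = cᵢ+dᵢ (unexposed), nᵢ = n₁ᵢ+n₀ᵢ.
Stratum 1 (Site A): n₁ = 198, n₀ = 382, n = 580; a·n₀/n = 107·382/580 = 70.4724; c·n₁/n = 141·198/580 = 48.1345
Stratum 2 (Site B): n₁ = 207, n₀ = 106, n = 313; a·n₀/n = 122·106/313 = 41.3163; c·n₁/n = 48·207/313 = 31.7444
Stratum 3 (Site C): n₁ = 362, n₀ = 347, n = 709; a·n₀/n = 323·347/709 = 158.0832; c·n₁/n = 183·362/709 = 93.4358
RR_MH = (70.4724 + 41.3163 + 158.0832) / (48.1345 + 31.7444 + 93.4358) = 269.8719 / 173.3147 = 1.55712

1.56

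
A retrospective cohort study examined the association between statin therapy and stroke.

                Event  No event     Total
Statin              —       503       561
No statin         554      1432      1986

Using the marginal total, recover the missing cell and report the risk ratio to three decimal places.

0.371

The missing cell is in the exposed row: 561 − 503 = 58.
So a = 58, b = 503, c = 554, d = 1432.
RR = [a/(a+b)] / [c/(c+d)] = (58/561) / (554/1986) = 0.10339/0.27895 = 0.37062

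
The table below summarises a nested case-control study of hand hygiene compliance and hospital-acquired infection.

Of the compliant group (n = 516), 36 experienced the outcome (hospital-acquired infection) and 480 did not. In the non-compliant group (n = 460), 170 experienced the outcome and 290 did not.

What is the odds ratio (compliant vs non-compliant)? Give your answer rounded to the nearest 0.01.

From the description: a = 36, b = 480, c = 170, d = 290.
OR = (a·d)/(b·c) = (36 × 290) / (480 × 170) = 10440 / 81600 = 0.12794
Exposure is associated with lower odds of hospital-acquired infection (OR = 0.13 < 1).

0.13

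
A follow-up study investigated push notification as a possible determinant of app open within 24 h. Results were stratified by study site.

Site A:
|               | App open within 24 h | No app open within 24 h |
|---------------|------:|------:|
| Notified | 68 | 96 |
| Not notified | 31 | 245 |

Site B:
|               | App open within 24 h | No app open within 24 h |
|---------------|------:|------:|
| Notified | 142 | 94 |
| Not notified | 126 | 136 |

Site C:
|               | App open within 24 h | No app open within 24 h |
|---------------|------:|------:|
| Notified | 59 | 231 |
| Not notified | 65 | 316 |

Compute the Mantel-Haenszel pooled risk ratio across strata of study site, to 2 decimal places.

1.52

RR_MH = Σ(aᵢ·n₀ᵢ/nᵢ) / Σ(cᵢ·n₁ᵢ/nᵢ), with n₁ᵢ = aᵢ+bᵢ (exposed), n₀ᵢ = cᵢ+dᵢ (unexposed), nᵢ = n₁ᵢ+n₀ᵢ.
Stratum 1 (Site A): n₁ = 164, n₀ = 276, n = 440; a·n₀/n = 68·276/440 = 42.6545; c·n₁/n = 31·164/440 = 11.5545
Stratum 2 (Site B): n₁ = 236, n₀ = 262, n = 498; a·n₀/n = 142·262/498 = 74.7068; c·n₁/n = 126·236/498 = 59.7108
Stratum 3 (Site C): n₁ = 290, n₀ = 381, n = 671; a·n₀/n = 59·381/671 = 33.5007; c·n₁/n = 65·290/671 = 28.0924
RR_MH = (42.6545 + 74.7068 + 33.5007) / (11.5545 + 59.7108 + 28.0924) = 150.8621 / 99.3578 = 1.51837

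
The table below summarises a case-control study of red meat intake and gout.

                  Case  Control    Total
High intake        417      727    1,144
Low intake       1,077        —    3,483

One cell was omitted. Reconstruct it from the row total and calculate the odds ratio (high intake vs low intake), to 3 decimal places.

1.281

The missing cell is in the unexposed row: 3483 − 1077 = 2406.
So a = 417, b = 727, c = 1077, d = 2406.
OR = (a·d)/(b·c) = (417 × 2406) / (727 × 1077) = 1003302 / 782979 = 1.28139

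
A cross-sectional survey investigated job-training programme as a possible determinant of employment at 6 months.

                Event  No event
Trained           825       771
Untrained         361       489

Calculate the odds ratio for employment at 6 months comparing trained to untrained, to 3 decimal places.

1.449

Cells: a = 825, b = 771, c = 361, d = 489.
OR = (a·d)/(b·c) = (825 × 489) / (771 × 361) = 403425 / 278331 = 1.44944
The odds of employment at 6 months are about 1.45 times as high in the trained group.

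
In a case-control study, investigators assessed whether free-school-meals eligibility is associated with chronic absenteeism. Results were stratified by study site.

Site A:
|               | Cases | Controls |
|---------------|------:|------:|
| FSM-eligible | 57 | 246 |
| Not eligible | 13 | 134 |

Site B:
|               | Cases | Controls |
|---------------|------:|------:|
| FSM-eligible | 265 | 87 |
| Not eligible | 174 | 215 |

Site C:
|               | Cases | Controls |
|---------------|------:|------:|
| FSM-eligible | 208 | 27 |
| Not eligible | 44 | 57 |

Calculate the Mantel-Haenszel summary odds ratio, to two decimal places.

4.16

OR_MH = Σ(aᵢdᵢ/nᵢ) / Σ(bᵢcᵢ/nᵢ), where nᵢ is the stratum total.
Stratum 1 (Site A): n = 450; a·d/n = 57·134/450 = 16.9733; b·c/n = 246·13/450 = 7.1067
Stratum 2 (Site B): n = 741; a·d/n = 265·215/741 = 76.8893; b·c/n = 87·174/741 = 20.4291
Stratum 3 (Site C): n = 336; a·d/n = 208·57/336 = 35.2857; b·c/n = 27·44/336 = 3.5357
OR_MH = (16.9733 + 76.8893 + 35.2857) / (7.1067 + 20.4291 + 3.5357) = 129.1484 / 31.0715 = 4.15649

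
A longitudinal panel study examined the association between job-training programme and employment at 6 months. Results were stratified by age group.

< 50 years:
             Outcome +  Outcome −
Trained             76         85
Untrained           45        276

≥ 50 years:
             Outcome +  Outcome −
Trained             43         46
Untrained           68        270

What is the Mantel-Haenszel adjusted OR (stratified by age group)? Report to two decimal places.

4.63

OR_MH = Σ(aᵢdᵢ/nᵢ) / Σ(bᵢcᵢ/nᵢ), where nᵢ is the stratum total.
Stratum 1 (< 50 years): n = 482; a·d/n = 76·276/482 = 43.5187; b·c/n = 85·45/482 = 7.9357
Stratum 2 (≥ 50 years): n = 427; a·d/n = 43·270/427 = 27.1897; b·c/n = 46·68/427 = 7.3255
OR_MH = (43.5187 + 27.1897) / (7.9357 + 7.3255) = 70.7084 / 15.2612 = 4.63321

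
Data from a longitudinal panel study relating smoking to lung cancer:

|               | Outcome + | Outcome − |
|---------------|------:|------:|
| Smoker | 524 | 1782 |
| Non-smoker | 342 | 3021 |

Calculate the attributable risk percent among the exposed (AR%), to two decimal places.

Cells: a = 524, b = 1782, c = 342, d = 3021.
Risk in exposed = 524/2306 = 0.22723; risk in unexposed = 342/3363 = 0.10169.
RR = 0.22723/0.10169 = 2.23446
AR% = (RR − 1)/RR × 100 = (2.23446 − 1)/2.23446 × 100 = 55.2465%

55.25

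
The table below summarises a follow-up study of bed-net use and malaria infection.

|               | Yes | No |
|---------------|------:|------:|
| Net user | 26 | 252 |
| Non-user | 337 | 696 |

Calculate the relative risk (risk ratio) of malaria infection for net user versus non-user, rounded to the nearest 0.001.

Cells: a = 26, b = 252, c = 337, d = 696.
Risk in exposed = 26/278 = 0.09353; risk in unexposed = 337/1033 = 0.32623.
RR = 0.09353 / 0.32623 = 0.28668
The risk is 71% lower among the exposed than among the unexposed.

0.287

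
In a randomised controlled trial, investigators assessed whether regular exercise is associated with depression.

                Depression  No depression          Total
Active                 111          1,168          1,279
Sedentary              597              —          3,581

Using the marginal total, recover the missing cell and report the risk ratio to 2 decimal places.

The missing cell is in the unexposed row: 3581 − 597 = 2984.
So a = 111, b = 1168, c = 597, d = 2984.
RR = [a/(a+b)] / [c/(c+d)] = (111/1279) / (597/3581) = 0.08679/0.16671 = 0.52057

0.52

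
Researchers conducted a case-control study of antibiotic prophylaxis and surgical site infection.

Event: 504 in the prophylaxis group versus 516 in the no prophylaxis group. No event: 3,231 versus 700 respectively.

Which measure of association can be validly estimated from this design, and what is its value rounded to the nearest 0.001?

From the description: a = 504, b = 3231, c = 516, d = 700.
This is a case-control study: participants were sampled on outcome status, so risks in the source population cannot be estimated directly — relative risk is not valid here. The odds ratio is the appropriate measure.
OR = (a·d)/(b·c) = (504 × 700) / (3231 × 516) = 352800 / 1667196 = 0.21161

0.212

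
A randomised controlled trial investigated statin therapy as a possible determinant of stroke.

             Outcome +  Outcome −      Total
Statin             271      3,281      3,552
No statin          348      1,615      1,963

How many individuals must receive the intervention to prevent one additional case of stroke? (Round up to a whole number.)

Risk in treated group = 271/3552 = 0.07630; risk in control = 348/1963 = 0.17728.
Absolute risk reduction = 0.17728 − 0.07630 = 0.10098
NNT = 1 / ARR = 1 / 0.10098 = 9.902 → round up → 10

10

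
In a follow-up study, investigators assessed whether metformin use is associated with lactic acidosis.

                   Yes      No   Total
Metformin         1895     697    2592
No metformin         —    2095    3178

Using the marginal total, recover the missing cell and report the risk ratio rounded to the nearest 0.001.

The missing cell is in the unexposed row: 3178 − 2095 = 1083.
So a = 1895, b = 697, c = 1083, d = 2095.
RR = [a/(a+b)] / [c/(c+d)] = (1895/2592) / (1083/3178) = 0.73110/0.34078 = 2.14536

2.145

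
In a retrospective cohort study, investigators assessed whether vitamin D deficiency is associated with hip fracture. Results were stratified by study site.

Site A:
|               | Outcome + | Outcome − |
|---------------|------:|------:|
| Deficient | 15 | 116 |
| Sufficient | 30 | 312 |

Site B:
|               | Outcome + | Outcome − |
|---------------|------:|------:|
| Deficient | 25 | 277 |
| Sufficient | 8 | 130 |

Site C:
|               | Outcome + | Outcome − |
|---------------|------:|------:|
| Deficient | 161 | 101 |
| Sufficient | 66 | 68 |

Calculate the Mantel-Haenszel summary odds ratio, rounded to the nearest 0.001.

OR_MH = Σ(aᵢdᵢ/nᵢ) / Σ(bᵢcᵢ/nᵢ), where nᵢ is the stratum total.
Stratum 1 (Site A): n = 473; a·d/n = 15·312/473 = 9.8943; b·c/n = 116·30/473 = 7.3573
Stratum 2 (Site B): n = 440; a·d/n = 25·130/440 = 7.3864; b·c/n = 277·8/440 = 5.0364
Stratum 3 (Site C): n = 396; a·d/n = 161·68/396 = 27.6465; b·c/n = 101·66/396 = 16.8333
OR_MH = (9.8943 + 7.3864 + 27.6465) / (7.3573 + 5.0364 + 16.8333) = 44.9271 / 29.2270 = 1.53718

1.537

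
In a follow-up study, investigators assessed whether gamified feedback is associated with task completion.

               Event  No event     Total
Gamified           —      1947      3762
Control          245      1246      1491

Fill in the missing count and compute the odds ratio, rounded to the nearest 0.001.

The missing cell is in the exposed row: 3762 − 1947 = 1815.
So a = 1815, b = 1947, c = 245, d = 1246.
OR = (a·d)/(b·c) = (1815 × 1246) / (1947 × 245) = 2261490 / 477015 = 4.74092

4.741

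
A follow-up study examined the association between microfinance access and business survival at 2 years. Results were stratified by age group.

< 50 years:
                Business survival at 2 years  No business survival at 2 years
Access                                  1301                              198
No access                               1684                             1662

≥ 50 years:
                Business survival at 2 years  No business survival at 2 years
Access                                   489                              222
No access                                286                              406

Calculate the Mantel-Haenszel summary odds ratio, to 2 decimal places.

OR_MH = Σ(aᵢdᵢ/nᵢ) / Σ(bᵢcᵢ/nᵢ), where nᵢ is the stratum total.
Stratum 1 (< 50 years): n = 4845; a·d/n = 1301·1662/4845 = 446.2873; b·c/n = 198·1684/4845 = 68.8198
Stratum 2 (≥ 50 years): n = 1403; a·d/n = 489·406/1403 = 141.5068; b·c/n = 222·286/1403 = 45.2545
OR_MH = (446.2873 + 141.5068) / (68.8198 + 45.2545) = 587.7941 / 114.0743 = 5.15273

5.15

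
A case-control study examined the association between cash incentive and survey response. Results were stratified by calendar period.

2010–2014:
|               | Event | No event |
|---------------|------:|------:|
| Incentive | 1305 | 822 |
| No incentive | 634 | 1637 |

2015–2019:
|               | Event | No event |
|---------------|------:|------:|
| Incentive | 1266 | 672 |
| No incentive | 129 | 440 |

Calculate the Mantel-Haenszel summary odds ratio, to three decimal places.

4.625

OR_MH = Σ(aᵢdᵢ/nᵢ) / Σ(bᵢcᵢ/nᵢ), where nᵢ is the stratum total.
Stratum 1 (2010–2014): n = 4398; a·d/n = 1305·1637/4398 = 485.7401; b·c/n = 822·634/4398 = 118.4966
Stratum 2 (2015–2019): n = 2507; a·d/n = 1266·440/2507 = 222.1939; b·c/n = 672·129/2507 = 34.5784
OR_MH = (485.7401 + 222.1939) / (118.4966 + 34.5784) = 707.9340 / 153.0750 = 4.62475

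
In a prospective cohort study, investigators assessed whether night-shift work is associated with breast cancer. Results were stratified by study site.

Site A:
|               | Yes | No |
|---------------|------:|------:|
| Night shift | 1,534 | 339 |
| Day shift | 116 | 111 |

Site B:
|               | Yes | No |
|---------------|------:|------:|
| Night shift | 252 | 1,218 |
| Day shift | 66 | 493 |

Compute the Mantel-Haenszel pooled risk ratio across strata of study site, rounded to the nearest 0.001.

RR_MH = Σ(aᵢ·n₀ᵢ/nᵢ) / Σ(cᵢ·n₁ᵢ/nᵢ), with n₁ᵢ = aᵢ+bᵢ (exposed), n₀ᵢ = cᵢ+dᵢ (unexposed), nᵢ = n₁ᵢ+n₀ᵢ.
Stratum 1 (Site A): n₁ = 1873, n₀ = 227, n = 2100; a·n₀/n = 1534·227/2100 = 165.8181; c·n₁/n = 116·1873/2100 = 103.4610
Stratum 2 (Site B): n₁ = 1470, n₀ = 559, n = 2029; a·n₀/n = 252·559/2029 = 69.4273; c·n₁/n = 66·1470/2029 = 47.8167
RR_MH = (165.8181 + 69.4273) / (103.4610 + 47.8167) = 235.2454 / 151.2776 = 1.55506

1.555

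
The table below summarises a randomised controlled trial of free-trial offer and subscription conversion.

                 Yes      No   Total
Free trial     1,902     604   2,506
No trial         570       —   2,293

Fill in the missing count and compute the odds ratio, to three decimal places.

The missing cell is in the unexposed row: 2293 − 570 = 1723.
So a = 1902, b = 604, c = 570, d = 1723.
OR = (a·d)/(b·c) = (1902 × 1723) / (604 × 570) = 3277146 / 344280 = 9.51884

9.519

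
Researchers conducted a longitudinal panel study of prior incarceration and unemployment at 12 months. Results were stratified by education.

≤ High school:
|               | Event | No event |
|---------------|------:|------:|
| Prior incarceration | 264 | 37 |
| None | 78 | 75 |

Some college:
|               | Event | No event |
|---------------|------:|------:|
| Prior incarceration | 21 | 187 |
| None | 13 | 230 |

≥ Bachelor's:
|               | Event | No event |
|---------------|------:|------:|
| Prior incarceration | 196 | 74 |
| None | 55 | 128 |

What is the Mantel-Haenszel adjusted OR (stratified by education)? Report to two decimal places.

5.29

OR_MH = Σ(aᵢdᵢ/nᵢ) / Σ(bᵢcᵢ/nᵢ), where nᵢ is the stratum total.
Stratum 1 (≤ High school): n = 454; a·d/n = 264·75/454 = 43.6123; b·c/n = 37·78/454 = 6.3568
Stratum 2 (Some college): n = 451; a·d/n = 21·230/451 = 10.7095; b·c/n = 187·13/451 = 5.3902
Stratum 3 (≥ Bachelor's): n = 453; a·d/n = 196·128/453 = 55.3819; b·c/n = 74·55/453 = 8.9845
OR_MH = (43.6123 + 10.7095 + 55.3819) / (6.3568 + 5.3902 + 8.9845) = 109.7038 / 20.7316 = 5.29162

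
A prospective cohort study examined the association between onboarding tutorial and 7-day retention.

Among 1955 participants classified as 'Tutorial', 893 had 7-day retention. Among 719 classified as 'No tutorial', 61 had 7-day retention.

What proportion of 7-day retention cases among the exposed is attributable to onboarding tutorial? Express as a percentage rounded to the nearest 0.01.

From the description: a = 893, b = 1062, c = 61, d = 658.
Risk in exposed = 893/1955 = 0.45678; risk in unexposed = 61/719 = 0.08484.
RR = 0.45678/0.08484 = 5.38398
AR% = (RR − 1)/RR × 100 = (5.38398 − 1)/5.38398 × 100 = 81.4264%

81.43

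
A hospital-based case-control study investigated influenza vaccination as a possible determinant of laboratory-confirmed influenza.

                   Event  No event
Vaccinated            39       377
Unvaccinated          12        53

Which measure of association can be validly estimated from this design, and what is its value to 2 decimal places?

0.46

Cells: a = 39, b = 377, c = 12, d = 53.
This is a hospital-based case-control study: participants were sampled on outcome status, so risks in the source population cannot be estimated directly — relative risk is not valid here. The odds ratio is the appropriate measure.
OR = (a·d)/(b·c) = (39 × 53) / (377 × 12) = 2067 / 4524 = 0.45690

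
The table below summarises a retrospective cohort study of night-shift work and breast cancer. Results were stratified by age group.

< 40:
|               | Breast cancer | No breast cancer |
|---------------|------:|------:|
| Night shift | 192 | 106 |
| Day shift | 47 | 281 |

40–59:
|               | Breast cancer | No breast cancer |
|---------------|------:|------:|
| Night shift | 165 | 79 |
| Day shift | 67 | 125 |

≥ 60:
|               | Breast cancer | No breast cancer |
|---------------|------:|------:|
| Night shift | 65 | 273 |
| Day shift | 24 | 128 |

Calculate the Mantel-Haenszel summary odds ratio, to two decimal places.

4.50

OR_MH = Σ(aᵢdᵢ/nᵢ) / Σ(bᵢcᵢ/nᵢ), where nᵢ is the stratum total.
Stratum 1 (< 40): n = 626; a·d/n = 192·281/626 = 86.1853; b·c/n = 106·47/626 = 7.9585
Stratum 2 (40–59): n = 436; a·d/n = 165·125/436 = 47.3050; b·c/n = 79·67/436 = 12.1399
Stratum 3 (≥ 60): n = 490; a·d/n = 65·128/490 = 16.9796; b·c/n = 273·24/490 = 13.3714
OR_MH = (86.1853 + 47.3050 + 16.9796) / (7.9585 + 12.1399 + 13.3714) = 150.4699 / 33.4698 = 4.49569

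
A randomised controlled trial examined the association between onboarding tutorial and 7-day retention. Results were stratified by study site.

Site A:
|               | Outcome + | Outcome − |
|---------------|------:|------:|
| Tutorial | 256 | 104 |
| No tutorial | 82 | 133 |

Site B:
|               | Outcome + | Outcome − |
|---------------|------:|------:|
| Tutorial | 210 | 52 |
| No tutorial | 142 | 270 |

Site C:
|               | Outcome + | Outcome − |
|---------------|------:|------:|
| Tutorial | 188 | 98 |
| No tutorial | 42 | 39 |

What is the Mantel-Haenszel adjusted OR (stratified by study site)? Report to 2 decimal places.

OR_MH = Σ(aᵢdᵢ/nᵢ) / Σ(bᵢcᵢ/nᵢ), where nᵢ is the stratum total.
Stratum 1 (Site A): n = 575; a·d/n = 256·133/575 = 59.2139; b·c/n = 104·82/575 = 14.8313
Stratum 2 (Site B): n = 674; a·d/n = 210·270/674 = 84.1246; b·c/n = 52·142/674 = 10.9555
Stratum 3 (Site C): n = 367; a·d/n = 188·39/367 = 19.9782; b·c/n = 98·42/367 = 11.2153
OR_MH = (59.2139 + 84.1246 + 19.9782) / (14.8313 + 10.9555 + 11.2153) = 163.3167 / 37.0021 = 4.41372

4.41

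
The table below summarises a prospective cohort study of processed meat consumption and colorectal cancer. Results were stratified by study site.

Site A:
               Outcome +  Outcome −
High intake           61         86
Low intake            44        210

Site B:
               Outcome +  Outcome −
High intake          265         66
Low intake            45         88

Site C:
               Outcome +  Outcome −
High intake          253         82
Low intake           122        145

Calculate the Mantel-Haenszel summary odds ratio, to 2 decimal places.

OR_MH = Σ(aᵢdᵢ/nᵢ) / Σ(bᵢcᵢ/nᵢ), where nᵢ is the stratum total.
Stratum 1 (Site A): n = 401; a·d/n = 61·210/401 = 31.9451; b·c/n = 86·44/401 = 9.4364
Stratum 2 (Site B): n = 464; a·d/n = 265·88/464 = 50.2586; b·c/n = 66·45/464 = 6.4009
Stratum 3 (Site C): n = 602; a·d/n = 253·145/602 = 60.9385; b·c/n = 82·122/602 = 16.6179
OR_MH = (31.9451 + 50.2586 + 60.9385) / (9.4364 + 6.4009 + 16.6179) = 143.1423 / 32.4552 = 4.41046

4.41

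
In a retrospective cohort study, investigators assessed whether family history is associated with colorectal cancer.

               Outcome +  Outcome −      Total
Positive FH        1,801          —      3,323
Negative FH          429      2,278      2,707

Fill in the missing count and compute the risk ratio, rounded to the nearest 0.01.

3.42

The missing cell is in the exposed row: 3323 − 1801 = 1522.
So a = 1801, b = 1522, c = 429, d = 2278.
RR = [a/(a+b)] / [c/(c+d)] = (1801/3323) / (429/2707) = 0.54198/0.15848 = 3.41991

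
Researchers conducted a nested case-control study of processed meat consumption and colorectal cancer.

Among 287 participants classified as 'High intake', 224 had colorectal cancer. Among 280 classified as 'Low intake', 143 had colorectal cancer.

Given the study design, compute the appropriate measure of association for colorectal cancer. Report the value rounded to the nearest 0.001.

From the description: a = 224, b = 63, c = 143, d = 137.
This is a nested case-control study: participants were sampled on outcome status, so risks in the source population cannot be estimated directly — relative risk is not valid here. The odds ratio is the appropriate measure.
OR = (a·d)/(b·c) = (224 × 137) / (63 × 143) = 30688 / 9009 = 3.40637

3.406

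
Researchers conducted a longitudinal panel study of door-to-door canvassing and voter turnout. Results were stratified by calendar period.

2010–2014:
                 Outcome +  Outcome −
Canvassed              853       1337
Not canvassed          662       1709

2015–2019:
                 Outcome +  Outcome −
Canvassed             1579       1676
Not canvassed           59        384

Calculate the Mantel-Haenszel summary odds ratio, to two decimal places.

2.19

OR_MH = Σ(aᵢdᵢ/nᵢ) / Σ(bᵢcᵢ/nᵢ), where nᵢ is the stratum total.
Stratum 1 (2010–2014): n = 4561; a·d/n = 853·1709/4561 = 319.6178; b·c/n = 1337·662/4561 = 194.0570
Stratum 2 (2015–2019): n = 3698; a·d/n = 1579·384/3698 = 163.9632; b·c/n = 1676·59/3698 = 26.7399
OR_MH = (319.6178 + 163.9632) / (194.0570 + 26.7399) = 483.5811 / 220.7969 = 2.19016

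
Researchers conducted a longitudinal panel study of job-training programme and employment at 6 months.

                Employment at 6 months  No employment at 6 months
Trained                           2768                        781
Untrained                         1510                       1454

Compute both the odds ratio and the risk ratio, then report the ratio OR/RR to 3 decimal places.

Cells: a = 2768, b = 781, c = 1510, d = 1454.
OR = (2768·1454)/(781·1510) = 4024672/1179310 = 3.41273
Risk in exposed = 2768/3549 = 0.77994; risk in unexposed = 1510/2964 = 0.50945; RR = 1.53095
OR/RR = 3.41273 / 1.53095 = 2.22916
The outcome is not rare, so the OR lies further from 1 than the RR.

2.229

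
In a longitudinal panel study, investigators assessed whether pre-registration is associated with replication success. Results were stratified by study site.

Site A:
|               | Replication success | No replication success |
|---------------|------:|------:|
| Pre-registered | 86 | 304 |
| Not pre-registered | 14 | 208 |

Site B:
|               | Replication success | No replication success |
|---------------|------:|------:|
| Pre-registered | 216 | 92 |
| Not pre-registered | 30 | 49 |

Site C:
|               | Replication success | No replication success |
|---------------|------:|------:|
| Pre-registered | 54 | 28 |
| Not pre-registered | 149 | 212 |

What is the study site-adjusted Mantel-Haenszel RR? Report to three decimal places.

1.976

RR_MH = Σ(aᵢ·n₀ᵢ/nᵢ) / Σ(cᵢ·n₁ᵢ/nᵢ), with n₁ᵢ = aᵢ+bᵢ (exposed), n₀ᵢ = cᵢ+dᵢ (unexposed), nᵢ = n₁ᵢ+n₀ᵢ.
Stratum 1 (Site A): n₁ = 390, n₀ = 222, n = 612; a·n₀/n = 86·222/612 = 31.1961; c·n₁/n = 14·390/612 = 8.9216
Stratum 2 (Site B): n₁ = 308, n₀ = 79, n = 387; a·n₀/n = 216·79/387 = 44.0930; c·n₁/n = 30·308/387 = 23.8760
Stratum 3 (Site C): n₁ = 82, n₀ = 361, n = 443; a·n₀/n = 54·361/443 = 44.0045; c·n₁/n = 149·82/443 = 27.5801
RR_MH = (31.1961 + 44.0930 + 44.0045) / (8.9216 + 23.8760 + 27.5801) = 119.2936 / 60.3777 = 1.97579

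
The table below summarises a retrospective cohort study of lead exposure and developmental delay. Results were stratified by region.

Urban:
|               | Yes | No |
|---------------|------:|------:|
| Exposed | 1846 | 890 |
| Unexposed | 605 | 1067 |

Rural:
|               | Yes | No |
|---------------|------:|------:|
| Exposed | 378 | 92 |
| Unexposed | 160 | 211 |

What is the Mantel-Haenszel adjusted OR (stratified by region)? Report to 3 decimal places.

OR_MH = Σ(aᵢdᵢ/nᵢ) / Σ(bᵢcᵢ/nᵢ), where nᵢ is the stratum total.
Stratum 1 (Urban): n = 4408; a·d/n = 1846·1067/4408 = 446.8426; b·c/n = 890·605/4408 = 122.1529
Stratum 2 (Rural): n = 841; a·d/n = 378·211/841 = 94.8371; b·c/n = 92·160/841 = 17.5030
OR_MH = (446.8426 + 94.8371) / (122.1529 + 17.5030) = 541.6797 / 139.6559 = 3.87867

3.879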